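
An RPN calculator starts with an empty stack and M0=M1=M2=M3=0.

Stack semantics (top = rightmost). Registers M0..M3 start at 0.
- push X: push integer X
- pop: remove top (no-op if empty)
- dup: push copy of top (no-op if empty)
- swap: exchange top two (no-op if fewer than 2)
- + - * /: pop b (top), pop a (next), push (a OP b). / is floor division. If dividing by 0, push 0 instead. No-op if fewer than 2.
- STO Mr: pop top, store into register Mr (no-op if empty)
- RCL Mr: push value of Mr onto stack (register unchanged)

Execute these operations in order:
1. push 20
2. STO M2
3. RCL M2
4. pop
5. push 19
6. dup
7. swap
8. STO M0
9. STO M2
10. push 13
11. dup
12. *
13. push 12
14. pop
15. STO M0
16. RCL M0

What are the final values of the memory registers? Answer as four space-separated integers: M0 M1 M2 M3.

After op 1 (push 20): stack=[20] mem=[0,0,0,0]
After op 2 (STO M2): stack=[empty] mem=[0,0,20,0]
After op 3 (RCL M2): stack=[20] mem=[0,0,20,0]
After op 4 (pop): stack=[empty] mem=[0,0,20,0]
After op 5 (push 19): stack=[19] mem=[0,0,20,0]
After op 6 (dup): stack=[19,19] mem=[0,0,20,0]
After op 7 (swap): stack=[19,19] mem=[0,0,20,0]
After op 8 (STO M0): stack=[19] mem=[19,0,20,0]
After op 9 (STO M2): stack=[empty] mem=[19,0,19,0]
After op 10 (push 13): stack=[13] mem=[19,0,19,0]
After op 11 (dup): stack=[13,13] mem=[19,0,19,0]
After op 12 (*): stack=[169] mem=[19,0,19,0]
After op 13 (push 12): stack=[169,12] mem=[19,0,19,0]
After op 14 (pop): stack=[169] mem=[19,0,19,0]
After op 15 (STO M0): stack=[empty] mem=[169,0,19,0]
After op 16 (RCL M0): stack=[169] mem=[169,0,19,0]

Answer: 169 0 19 0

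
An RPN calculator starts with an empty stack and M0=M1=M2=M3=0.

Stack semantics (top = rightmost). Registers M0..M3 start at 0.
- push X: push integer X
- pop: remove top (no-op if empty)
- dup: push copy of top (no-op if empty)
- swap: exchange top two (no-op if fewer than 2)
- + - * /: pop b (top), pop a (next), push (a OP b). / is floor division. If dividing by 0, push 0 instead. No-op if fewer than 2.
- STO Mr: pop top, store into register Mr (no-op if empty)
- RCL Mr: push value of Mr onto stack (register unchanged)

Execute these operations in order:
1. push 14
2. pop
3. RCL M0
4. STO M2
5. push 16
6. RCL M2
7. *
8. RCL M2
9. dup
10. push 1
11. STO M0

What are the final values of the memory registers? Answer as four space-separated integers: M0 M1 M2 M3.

After op 1 (push 14): stack=[14] mem=[0,0,0,0]
After op 2 (pop): stack=[empty] mem=[0,0,0,0]
After op 3 (RCL M0): stack=[0] mem=[0,0,0,0]
After op 4 (STO M2): stack=[empty] mem=[0,0,0,0]
After op 5 (push 16): stack=[16] mem=[0,0,0,0]
After op 6 (RCL M2): stack=[16,0] mem=[0,0,0,0]
After op 7 (*): stack=[0] mem=[0,0,0,0]
After op 8 (RCL M2): stack=[0,0] mem=[0,0,0,0]
After op 9 (dup): stack=[0,0,0] mem=[0,0,0,0]
After op 10 (push 1): stack=[0,0,0,1] mem=[0,0,0,0]
After op 11 (STO M0): stack=[0,0,0] mem=[1,0,0,0]

Answer: 1 0 0 0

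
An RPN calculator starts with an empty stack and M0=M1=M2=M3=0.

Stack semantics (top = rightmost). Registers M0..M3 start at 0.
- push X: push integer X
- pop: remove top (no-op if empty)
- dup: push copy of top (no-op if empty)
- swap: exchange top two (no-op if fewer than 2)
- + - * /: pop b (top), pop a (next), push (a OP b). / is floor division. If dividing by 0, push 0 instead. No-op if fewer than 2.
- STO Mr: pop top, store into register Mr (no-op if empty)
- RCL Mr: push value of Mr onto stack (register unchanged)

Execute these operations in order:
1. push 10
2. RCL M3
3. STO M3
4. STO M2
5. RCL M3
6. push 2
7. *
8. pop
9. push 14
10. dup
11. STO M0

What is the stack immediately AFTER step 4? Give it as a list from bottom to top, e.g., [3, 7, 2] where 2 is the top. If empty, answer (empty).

After op 1 (push 10): stack=[10] mem=[0,0,0,0]
After op 2 (RCL M3): stack=[10,0] mem=[0,0,0,0]
After op 3 (STO M3): stack=[10] mem=[0,0,0,0]
After op 4 (STO M2): stack=[empty] mem=[0,0,10,0]

(empty)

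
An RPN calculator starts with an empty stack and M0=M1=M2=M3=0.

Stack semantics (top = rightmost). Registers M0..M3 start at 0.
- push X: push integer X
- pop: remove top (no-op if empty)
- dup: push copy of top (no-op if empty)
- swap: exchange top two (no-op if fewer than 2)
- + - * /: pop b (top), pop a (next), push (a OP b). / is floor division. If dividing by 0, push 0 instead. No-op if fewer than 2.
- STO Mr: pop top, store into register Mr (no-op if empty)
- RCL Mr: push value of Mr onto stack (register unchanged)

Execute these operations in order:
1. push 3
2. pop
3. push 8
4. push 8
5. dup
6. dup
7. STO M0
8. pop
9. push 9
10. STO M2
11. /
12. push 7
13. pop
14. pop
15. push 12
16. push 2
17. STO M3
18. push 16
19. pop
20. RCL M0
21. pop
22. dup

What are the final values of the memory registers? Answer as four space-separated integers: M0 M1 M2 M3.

After op 1 (push 3): stack=[3] mem=[0,0,0,0]
After op 2 (pop): stack=[empty] mem=[0,0,0,0]
After op 3 (push 8): stack=[8] mem=[0,0,0,0]
After op 4 (push 8): stack=[8,8] mem=[0,0,0,0]
After op 5 (dup): stack=[8,8,8] mem=[0,0,0,0]
After op 6 (dup): stack=[8,8,8,8] mem=[0,0,0,0]
After op 7 (STO M0): stack=[8,8,8] mem=[8,0,0,0]
After op 8 (pop): stack=[8,8] mem=[8,0,0,0]
After op 9 (push 9): stack=[8,8,9] mem=[8,0,0,0]
After op 10 (STO M2): stack=[8,8] mem=[8,0,9,0]
After op 11 (/): stack=[1] mem=[8,0,9,0]
After op 12 (push 7): stack=[1,7] mem=[8,0,9,0]
After op 13 (pop): stack=[1] mem=[8,0,9,0]
After op 14 (pop): stack=[empty] mem=[8,0,9,0]
After op 15 (push 12): stack=[12] mem=[8,0,9,0]
After op 16 (push 2): stack=[12,2] mem=[8,0,9,0]
After op 17 (STO M3): stack=[12] mem=[8,0,9,2]
After op 18 (push 16): stack=[12,16] mem=[8,0,9,2]
After op 19 (pop): stack=[12] mem=[8,0,9,2]
After op 20 (RCL M0): stack=[12,8] mem=[8,0,9,2]
After op 21 (pop): stack=[12] mem=[8,0,9,2]
After op 22 (dup): stack=[12,12] mem=[8,0,9,2]

Answer: 8 0 9 2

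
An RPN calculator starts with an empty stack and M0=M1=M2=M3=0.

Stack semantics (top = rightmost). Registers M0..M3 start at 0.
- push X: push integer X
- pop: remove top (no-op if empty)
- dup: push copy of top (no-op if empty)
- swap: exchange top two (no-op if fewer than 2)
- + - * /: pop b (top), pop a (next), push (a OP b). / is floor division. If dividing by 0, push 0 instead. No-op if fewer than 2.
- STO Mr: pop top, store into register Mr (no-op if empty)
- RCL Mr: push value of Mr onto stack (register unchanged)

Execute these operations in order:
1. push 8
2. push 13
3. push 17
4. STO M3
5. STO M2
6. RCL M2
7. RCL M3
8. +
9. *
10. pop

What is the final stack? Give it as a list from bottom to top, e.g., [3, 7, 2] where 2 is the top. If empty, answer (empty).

After op 1 (push 8): stack=[8] mem=[0,0,0,0]
After op 2 (push 13): stack=[8,13] mem=[0,0,0,0]
After op 3 (push 17): stack=[8,13,17] mem=[0,0,0,0]
After op 4 (STO M3): stack=[8,13] mem=[0,0,0,17]
After op 5 (STO M2): stack=[8] mem=[0,0,13,17]
After op 6 (RCL M2): stack=[8,13] mem=[0,0,13,17]
After op 7 (RCL M3): stack=[8,13,17] mem=[0,0,13,17]
After op 8 (+): stack=[8,30] mem=[0,0,13,17]
After op 9 (*): stack=[240] mem=[0,0,13,17]
After op 10 (pop): stack=[empty] mem=[0,0,13,17]

Answer: (empty)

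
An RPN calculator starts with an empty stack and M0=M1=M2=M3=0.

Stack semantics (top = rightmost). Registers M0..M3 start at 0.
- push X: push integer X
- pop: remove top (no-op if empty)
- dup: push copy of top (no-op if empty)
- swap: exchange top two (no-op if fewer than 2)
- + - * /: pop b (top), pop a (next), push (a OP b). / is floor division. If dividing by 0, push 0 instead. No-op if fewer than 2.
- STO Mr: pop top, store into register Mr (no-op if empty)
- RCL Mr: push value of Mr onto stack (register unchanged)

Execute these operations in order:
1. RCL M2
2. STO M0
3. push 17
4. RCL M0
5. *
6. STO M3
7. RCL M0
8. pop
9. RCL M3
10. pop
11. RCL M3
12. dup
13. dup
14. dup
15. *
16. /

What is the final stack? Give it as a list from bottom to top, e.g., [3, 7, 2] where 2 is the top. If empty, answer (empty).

After op 1 (RCL M2): stack=[0] mem=[0,0,0,0]
After op 2 (STO M0): stack=[empty] mem=[0,0,0,0]
After op 3 (push 17): stack=[17] mem=[0,0,0,0]
After op 4 (RCL M0): stack=[17,0] mem=[0,0,0,0]
After op 5 (*): stack=[0] mem=[0,0,0,0]
After op 6 (STO M3): stack=[empty] mem=[0,0,0,0]
After op 7 (RCL M0): stack=[0] mem=[0,0,0,0]
After op 8 (pop): stack=[empty] mem=[0,0,0,0]
After op 9 (RCL M3): stack=[0] mem=[0,0,0,0]
After op 10 (pop): stack=[empty] mem=[0,0,0,0]
After op 11 (RCL M3): stack=[0] mem=[0,0,0,0]
After op 12 (dup): stack=[0,0] mem=[0,0,0,0]
After op 13 (dup): stack=[0,0,0] mem=[0,0,0,0]
After op 14 (dup): stack=[0,0,0,0] mem=[0,0,0,0]
After op 15 (*): stack=[0,0,0] mem=[0,0,0,0]
After op 16 (/): stack=[0,0] mem=[0,0,0,0]

Answer: [0, 0]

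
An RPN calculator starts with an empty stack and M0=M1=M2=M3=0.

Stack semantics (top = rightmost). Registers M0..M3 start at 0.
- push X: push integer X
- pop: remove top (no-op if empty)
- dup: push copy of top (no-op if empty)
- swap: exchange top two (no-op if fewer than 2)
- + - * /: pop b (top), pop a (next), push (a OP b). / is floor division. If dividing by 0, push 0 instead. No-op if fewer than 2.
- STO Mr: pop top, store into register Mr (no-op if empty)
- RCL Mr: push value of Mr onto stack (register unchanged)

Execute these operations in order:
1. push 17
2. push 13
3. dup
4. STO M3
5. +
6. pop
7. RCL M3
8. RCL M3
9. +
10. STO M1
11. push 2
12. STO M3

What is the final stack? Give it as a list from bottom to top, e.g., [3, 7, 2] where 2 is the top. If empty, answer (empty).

After op 1 (push 17): stack=[17] mem=[0,0,0,0]
After op 2 (push 13): stack=[17,13] mem=[0,0,0,0]
After op 3 (dup): stack=[17,13,13] mem=[0,0,0,0]
After op 4 (STO M3): stack=[17,13] mem=[0,0,0,13]
After op 5 (+): stack=[30] mem=[0,0,0,13]
After op 6 (pop): stack=[empty] mem=[0,0,0,13]
After op 7 (RCL M3): stack=[13] mem=[0,0,0,13]
After op 8 (RCL M3): stack=[13,13] mem=[0,0,0,13]
After op 9 (+): stack=[26] mem=[0,0,0,13]
After op 10 (STO M1): stack=[empty] mem=[0,26,0,13]
After op 11 (push 2): stack=[2] mem=[0,26,0,13]
After op 12 (STO M3): stack=[empty] mem=[0,26,0,2]

Answer: (empty)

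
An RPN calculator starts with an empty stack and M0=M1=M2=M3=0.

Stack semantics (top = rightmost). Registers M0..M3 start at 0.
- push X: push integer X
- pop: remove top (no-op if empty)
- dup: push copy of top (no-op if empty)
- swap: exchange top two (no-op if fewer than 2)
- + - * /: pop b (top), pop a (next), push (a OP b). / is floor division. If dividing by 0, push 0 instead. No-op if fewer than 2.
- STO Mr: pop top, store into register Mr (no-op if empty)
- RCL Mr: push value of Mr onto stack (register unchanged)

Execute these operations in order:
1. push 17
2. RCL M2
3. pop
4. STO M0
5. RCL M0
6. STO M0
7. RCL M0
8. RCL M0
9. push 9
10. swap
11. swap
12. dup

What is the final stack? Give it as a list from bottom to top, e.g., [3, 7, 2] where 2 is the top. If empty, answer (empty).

Answer: [17, 17, 9, 9]

Derivation:
After op 1 (push 17): stack=[17] mem=[0,0,0,0]
After op 2 (RCL M2): stack=[17,0] mem=[0,0,0,0]
After op 3 (pop): stack=[17] mem=[0,0,0,0]
After op 4 (STO M0): stack=[empty] mem=[17,0,0,0]
After op 5 (RCL M0): stack=[17] mem=[17,0,0,0]
After op 6 (STO M0): stack=[empty] mem=[17,0,0,0]
After op 7 (RCL M0): stack=[17] mem=[17,0,0,0]
After op 8 (RCL M0): stack=[17,17] mem=[17,0,0,0]
After op 9 (push 9): stack=[17,17,9] mem=[17,0,0,0]
After op 10 (swap): stack=[17,9,17] mem=[17,0,0,0]
After op 11 (swap): stack=[17,17,9] mem=[17,0,0,0]
After op 12 (dup): stack=[17,17,9,9] mem=[17,0,0,0]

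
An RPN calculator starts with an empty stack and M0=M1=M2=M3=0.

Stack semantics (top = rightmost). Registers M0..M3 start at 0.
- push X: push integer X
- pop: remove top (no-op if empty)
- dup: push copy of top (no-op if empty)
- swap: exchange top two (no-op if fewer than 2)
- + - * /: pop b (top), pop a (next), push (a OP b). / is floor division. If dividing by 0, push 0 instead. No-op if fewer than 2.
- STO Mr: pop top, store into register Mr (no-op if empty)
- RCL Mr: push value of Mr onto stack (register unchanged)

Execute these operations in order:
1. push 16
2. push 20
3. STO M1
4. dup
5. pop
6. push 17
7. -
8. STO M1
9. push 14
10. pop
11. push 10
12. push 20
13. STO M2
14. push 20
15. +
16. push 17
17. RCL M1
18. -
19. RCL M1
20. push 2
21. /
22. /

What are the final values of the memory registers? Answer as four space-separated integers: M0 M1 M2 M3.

Answer: 0 -1 20 0

Derivation:
After op 1 (push 16): stack=[16] mem=[0,0,0,0]
After op 2 (push 20): stack=[16,20] mem=[0,0,0,0]
After op 3 (STO M1): stack=[16] mem=[0,20,0,0]
After op 4 (dup): stack=[16,16] mem=[0,20,0,0]
After op 5 (pop): stack=[16] mem=[0,20,0,0]
After op 6 (push 17): stack=[16,17] mem=[0,20,0,0]
After op 7 (-): stack=[-1] mem=[0,20,0,0]
After op 8 (STO M1): stack=[empty] mem=[0,-1,0,0]
After op 9 (push 14): stack=[14] mem=[0,-1,0,0]
After op 10 (pop): stack=[empty] mem=[0,-1,0,0]
After op 11 (push 10): stack=[10] mem=[0,-1,0,0]
After op 12 (push 20): stack=[10,20] mem=[0,-1,0,0]
After op 13 (STO M2): stack=[10] mem=[0,-1,20,0]
After op 14 (push 20): stack=[10,20] mem=[0,-1,20,0]
After op 15 (+): stack=[30] mem=[0,-1,20,0]
After op 16 (push 17): stack=[30,17] mem=[0,-1,20,0]
After op 17 (RCL M1): stack=[30,17,-1] mem=[0,-1,20,0]
After op 18 (-): stack=[30,18] mem=[0,-1,20,0]
After op 19 (RCL M1): stack=[30,18,-1] mem=[0,-1,20,0]
After op 20 (push 2): stack=[30,18,-1,2] mem=[0,-1,20,0]
After op 21 (/): stack=[30,18,-1] mem=[0,-1,20,0]
After op 22 (/): stack=[30,-18] mem=[0,-1,20,0]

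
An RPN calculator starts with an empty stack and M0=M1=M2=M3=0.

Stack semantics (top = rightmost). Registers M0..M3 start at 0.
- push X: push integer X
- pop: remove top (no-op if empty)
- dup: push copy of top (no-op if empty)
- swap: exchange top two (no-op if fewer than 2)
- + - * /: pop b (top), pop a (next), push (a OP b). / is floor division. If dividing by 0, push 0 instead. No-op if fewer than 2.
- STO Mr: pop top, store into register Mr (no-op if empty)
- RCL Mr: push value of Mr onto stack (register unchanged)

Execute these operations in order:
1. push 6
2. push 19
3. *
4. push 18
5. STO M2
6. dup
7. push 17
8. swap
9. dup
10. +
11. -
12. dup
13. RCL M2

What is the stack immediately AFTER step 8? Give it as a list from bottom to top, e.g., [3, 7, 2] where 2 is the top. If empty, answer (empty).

After op 1 (push 6): stack=[6] mem=[0,0,0,0]
After op 2 (push 19): stack=[6,19] mem=[0,0,0,0]
After op 3 (*): stack=[114] mem=[0,0,0,0]
After op 4 (push 18): stack=[114,18] mem=[0,0,0,0]
After op 5 (STO M2): stack=[114] mem=[0,0,18,0]
After op 6 (dup): stack=[114,114] mem=[0,0,18,0]
After op 7 (push 17): stack=[114,114,17] mem=[0,0,18,0]
After op 8 (swap): stack=[114,17,114] mem=[0,0,18,0]

[114, 17, 114]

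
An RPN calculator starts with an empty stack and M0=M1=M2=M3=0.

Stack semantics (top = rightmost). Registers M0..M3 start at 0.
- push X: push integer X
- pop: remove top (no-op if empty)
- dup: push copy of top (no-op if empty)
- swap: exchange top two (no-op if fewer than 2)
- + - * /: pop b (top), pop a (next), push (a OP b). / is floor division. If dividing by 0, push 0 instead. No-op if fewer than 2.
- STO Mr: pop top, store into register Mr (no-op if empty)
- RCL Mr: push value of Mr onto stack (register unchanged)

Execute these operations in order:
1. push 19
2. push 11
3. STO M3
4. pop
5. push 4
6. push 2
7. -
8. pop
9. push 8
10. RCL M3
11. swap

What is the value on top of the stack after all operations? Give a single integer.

After op 1 (push 19): stack=[19] mem=[0,0,0,0]
After op 2 (push 11): stack=[19,11] mem=[0,0,0,0]
After op 3 (STO M3): stack=[19] mem=[0,0,0,11]
After op 4 (pop): stack=[empty] mem=[0,0,0,11]
After op 5 (push 4): stack=[4] mem=[0,0,0,11]
After op 6 (push 2): stack=[4,2] mem=[0,0,0,11]
After op 7 (-): stack=[2] mem=[0,0,0,11]
After op 8 (pop): stack=[empty] mem=[0,0,0,11]
After op 9 (push 8): stack=[8] mem=[0,0,0,11]
After op 10 (RCL M3): stack=[8,11] mem=[0,0,0,11]
After op 11 (swap): stack=[11,8] mem=[0,0,0,11]

Answer: 8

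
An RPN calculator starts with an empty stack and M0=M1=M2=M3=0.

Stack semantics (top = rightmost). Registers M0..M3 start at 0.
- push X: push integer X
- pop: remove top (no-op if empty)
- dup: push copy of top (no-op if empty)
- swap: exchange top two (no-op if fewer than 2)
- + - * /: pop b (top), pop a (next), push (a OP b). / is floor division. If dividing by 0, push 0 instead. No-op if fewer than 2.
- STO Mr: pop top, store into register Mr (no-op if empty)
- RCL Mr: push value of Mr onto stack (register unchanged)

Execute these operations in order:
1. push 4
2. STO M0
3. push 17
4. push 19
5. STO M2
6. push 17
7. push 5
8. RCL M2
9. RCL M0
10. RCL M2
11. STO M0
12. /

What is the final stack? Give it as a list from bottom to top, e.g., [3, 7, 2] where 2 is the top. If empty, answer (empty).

Answer: [17, 17, 5, 4]

Derivation:
After op 1 (push 4): stack=[4] mem=[0,0,0,0]
After op 2 (STO M0): stack=[empty] mem=[4,0,0,0]
After op 3 (push 17): stack=[17] mem=[4,0,0,0]
After op 4 (push 19): stack=[17,19] mem=[4,0,0,0]
After op 5 (STO M2): stack=[17] mem=[4,0,19,0]
After op 6 (push 17): stack=[17,17] mem=[4,0,19,0]
After op 7 (push 5): stack=[17,17,5] mem=[4,0,19,0]
After op 8 (RCL M2): stack=[17,17,5,19] mem=[4,0,19,0]
After op 9 (RCL M0): stack=[17,17,5,19,4] mem=[4,0,19,0]
After op 10 (RCL M2): stack=[17,17,5,19,4,19] mem=[4,0,19,0]
After op 11 (STO M0): stack=[17,17,5,19,4] mem=[19,0,19,0]
After op 12 (/): stack=[17,17,5,4] mem=[19,0,19,0]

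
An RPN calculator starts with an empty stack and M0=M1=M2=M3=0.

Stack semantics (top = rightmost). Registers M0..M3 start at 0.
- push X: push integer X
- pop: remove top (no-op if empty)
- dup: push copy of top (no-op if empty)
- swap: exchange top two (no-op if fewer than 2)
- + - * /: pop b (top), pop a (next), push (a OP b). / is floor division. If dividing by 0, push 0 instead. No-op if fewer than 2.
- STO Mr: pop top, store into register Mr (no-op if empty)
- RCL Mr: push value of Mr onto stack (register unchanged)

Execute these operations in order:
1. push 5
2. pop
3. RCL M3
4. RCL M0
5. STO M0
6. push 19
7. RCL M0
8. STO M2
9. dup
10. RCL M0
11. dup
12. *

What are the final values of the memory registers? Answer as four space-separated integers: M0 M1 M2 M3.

Answer: 0 0 0 0

Derivation:
After op 1 (push 5): stack=[5] mem=[0,0,0,0]
After op 2 (pop): stack=[empty] mem=[0,0,0,0]
After op 3 (RCL M3): stack=[0] mem=[0,0,0,0]
After op 4 (RCL M0): stack=[0,0] mem=[0,0,0,0]
After op 5 (STO M0): stack=[0] mem=[0,0,0,0]
After op 6 (push 19): stack=[0,19] mem=[0,0,0,0]
After op 7 (RCL M0): stack=[0,19,0] mem=[0,0,0,0]
After op 8 (STO M2): stack=[0,19] mem=[0,0,0,0]
After op 9 (dup): stack=[0,19,19] mem=[0,0,0,0]
After op 10 (RCL M0): stack=[0,19,19,0] mem=[0,0,0,0]
After op 11 (dup): stack=[0,19,19,0,0] mem=[0,0,0,0]
After op 12 (*): stack=[0,19,19,0] mem=[0,0,0,0]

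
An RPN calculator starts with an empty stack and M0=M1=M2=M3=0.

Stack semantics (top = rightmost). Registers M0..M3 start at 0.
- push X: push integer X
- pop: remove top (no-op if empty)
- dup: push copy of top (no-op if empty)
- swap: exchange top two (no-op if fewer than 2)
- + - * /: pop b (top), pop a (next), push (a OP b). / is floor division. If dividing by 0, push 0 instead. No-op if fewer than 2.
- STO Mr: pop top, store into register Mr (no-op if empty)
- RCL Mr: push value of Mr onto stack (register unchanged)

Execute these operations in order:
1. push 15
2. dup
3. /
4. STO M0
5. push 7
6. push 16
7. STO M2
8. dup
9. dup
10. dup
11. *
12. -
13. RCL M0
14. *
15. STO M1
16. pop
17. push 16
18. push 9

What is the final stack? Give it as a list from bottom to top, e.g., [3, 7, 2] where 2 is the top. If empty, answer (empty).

Answer: [16, 9]

Derivation:
After op 1 (push 15): stack=[15] mem=[0,0,0,0]
After op 2 (dup): stack=[15,15] mem=[0,0,0,0]
After op 3 (/): stack=[1] mem=[0,0,0,0]
After op 4 (STO M0): stack=[empty] mem=[1,0,0,0]
After op 5 (push 7): stack=[7] mem=[1,0,0,0]
After op 6 (push 16): stack=[7,16] mem=[1,0,0,0]
After op 7 (STO M2): stack=[7] mem=[1,0,16,0]
After op 8 (dup): stack=[7,7] mem=[1,0,16,0]
After op 9 (dup): stack=[7,7,7] mem=[1,0,16,0]
After op 10 (dup): stack=[7,7,7,7] mem=[1,0,16,0]
After op 11 (*): stack=[7,7,49] mem=[1,0,16,0]
After op 12 (-): stack=[7,-42] mem=[1,0,16,0]
After op 13 (RCL M0): stack=[7,-42,1] mem=[1,0,16,0]
After op 14 (*): stack=[7,-42] mem=[1,0,16,0]
After op 15 (STO M1): stack=[7] mem=[1,-42,16,0]
After op 16 (pop): stack=[empty] mem=[1,-42,16,0]
After op 17 (push 16): stack=[16] mem=[1,-42,16,0]
After op 18 (push 9): stack=[16,9] mem=[1,-42,16,0]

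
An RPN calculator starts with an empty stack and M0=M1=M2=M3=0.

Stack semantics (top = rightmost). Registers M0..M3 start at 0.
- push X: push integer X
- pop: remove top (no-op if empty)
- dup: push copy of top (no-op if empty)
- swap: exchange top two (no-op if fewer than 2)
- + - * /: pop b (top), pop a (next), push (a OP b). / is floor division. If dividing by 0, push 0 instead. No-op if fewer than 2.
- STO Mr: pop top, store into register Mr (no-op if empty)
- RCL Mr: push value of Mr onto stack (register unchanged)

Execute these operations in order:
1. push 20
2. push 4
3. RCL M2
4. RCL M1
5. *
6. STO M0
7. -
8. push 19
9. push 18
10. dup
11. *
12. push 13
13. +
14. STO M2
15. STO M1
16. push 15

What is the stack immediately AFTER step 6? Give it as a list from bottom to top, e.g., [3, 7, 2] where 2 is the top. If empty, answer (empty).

After op 1 (push 20): stack=[20] mem=[0,0,0,0]
After op 2 (push 4): stack=[20,4] mem=[0,0,0,0]
After op 3 (RCL M2): stack=[20,4,0] mem=[0,0,0,0]
After op 4 (RCL M1): stack=[20,4,0,0] mem=[0,0,0,0]
After op 5 (*): stack=[20,4,0] mem=[0,0,0,0]
After op 6 (STO M0): stack=[20,4] mem=[0,0,0,0]

[20, 4]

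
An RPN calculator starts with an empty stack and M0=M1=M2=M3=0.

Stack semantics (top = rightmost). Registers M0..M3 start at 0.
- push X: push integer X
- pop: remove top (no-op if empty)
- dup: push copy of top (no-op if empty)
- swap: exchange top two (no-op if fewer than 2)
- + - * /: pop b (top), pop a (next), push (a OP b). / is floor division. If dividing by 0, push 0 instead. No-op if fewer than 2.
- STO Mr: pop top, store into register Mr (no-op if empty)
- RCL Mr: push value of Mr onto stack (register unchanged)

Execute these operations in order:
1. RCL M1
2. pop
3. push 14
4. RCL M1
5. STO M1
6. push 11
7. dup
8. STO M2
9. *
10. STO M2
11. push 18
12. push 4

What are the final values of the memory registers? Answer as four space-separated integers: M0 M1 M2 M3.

Answer: 0 0 154 0

Derivation:
After op 1 (RCL M1): stack=[0] mem=[0,0,0,0]
After op 2 (pop): stack=[empty] mem=[0,0,0,0]
After op 3 (push 14): stack=[14] mem=[0,0,0,0]
After op 4 (RCL M1): stack=[14,0] mem=[0,0,0,0]
After op 5 (STO M1): stack=[14] mem=[0,0,0,0]
After op 6 (push 11): stack=[14,11] mem=[0,0,0,0]
After op 7 (dup): stack=[14,11,11] mem=[0,0,0,0]
After op 8 (STO M2): stack=[14,11] mem=[0,0,11,0]
After op 9 (*): stack=[154] mem=[0,0,11,0]
After op 10 (STO M2): stack=[empty] mem=[0,0,154,0]
After op 11 (push 18): stack=[18] mem=[0,0,154,0]
After op 12 (push 4): stack=[18,4] mem=[0,0,154,0]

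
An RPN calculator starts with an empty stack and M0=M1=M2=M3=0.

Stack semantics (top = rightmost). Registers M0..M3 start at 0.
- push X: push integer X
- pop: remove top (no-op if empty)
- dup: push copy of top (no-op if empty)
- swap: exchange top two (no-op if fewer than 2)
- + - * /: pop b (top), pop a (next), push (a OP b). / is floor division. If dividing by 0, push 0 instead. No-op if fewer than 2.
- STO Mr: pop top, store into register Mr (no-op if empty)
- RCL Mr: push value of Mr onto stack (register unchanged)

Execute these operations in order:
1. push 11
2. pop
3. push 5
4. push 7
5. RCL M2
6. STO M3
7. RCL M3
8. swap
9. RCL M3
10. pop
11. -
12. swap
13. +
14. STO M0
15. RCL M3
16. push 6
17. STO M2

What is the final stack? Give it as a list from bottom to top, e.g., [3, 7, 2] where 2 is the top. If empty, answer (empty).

Answer: [0]

Derivation:
After op 1 (push 11): stack=[11] mem=[0,0,0,0]
After op 2 (pop): stack=[empty] mem=[0,0,0,0]
After op 3 (push 5): stack=[5] mem=[0,0,0,0]
After op 4 (push 7): stack=[5,7] mem=[0,0,0,0]
After op 5 (RCL M2): stack=[5,7,0] mem=[0,0,0,0]
After op 6 (STO M3): stack=[5,7] mem=[0,0,0,0]
After op 7 (RCL M3): stack=[5,7,0] mem=[0,0,0,0]
After op 8 (swap): stack=[5,0,7] mem=[0,0,0,0]
After op 9 (RCL M3): stack=[5,0,7,0] mem=[0,0,0,0]
After op 10 (pop): stack=[5,0,7] mem=[0,0,0,0]
After op 11 (-): stack=[5,-7] mem=[0,0,0,0]
After op 12 (swap): stack=[-7,5] mem=[0,0,0,0]
After op 13 (+): stack=[-2] mem=[0,0,0,0]
After op 14 (STO M0): stack=[empty] mem=[-2,0,0,0]
After op 15 (RCL M3): stack=[0] mem=[-2,0,0,0]
After op 16 (push 6): stack=[0,6] mem=[-2,0,0,0]
After op 17 (STO M2): stack=[0] mem=[-2,0,6,0]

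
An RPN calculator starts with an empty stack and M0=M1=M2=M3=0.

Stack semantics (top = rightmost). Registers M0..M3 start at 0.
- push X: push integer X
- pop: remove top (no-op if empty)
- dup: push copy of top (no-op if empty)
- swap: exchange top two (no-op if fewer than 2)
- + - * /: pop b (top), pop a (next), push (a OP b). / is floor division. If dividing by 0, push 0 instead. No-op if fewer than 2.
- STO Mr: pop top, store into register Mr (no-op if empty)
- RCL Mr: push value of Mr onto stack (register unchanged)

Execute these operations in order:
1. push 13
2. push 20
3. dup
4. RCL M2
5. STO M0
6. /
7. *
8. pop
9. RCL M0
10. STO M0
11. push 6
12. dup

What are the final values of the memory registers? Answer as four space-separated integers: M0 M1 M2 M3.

Answer: 0 0 0 0

Derivation:
After op 1 (push 13): stack=[13] mem=[0,0,0,0]
After op 2 (push 20): stack=[13,20] mem=[0,0,0,0]
After op 3 (dup): stack=[13,20,20] mem=[0,0,0,0]
After op 4 (RCL M2): stack=[13,20,20,0] mem=[0,0,0,0]
After op 5 (STO M0): stack=[13,20,20] mem=[0,0,0,0]
After op 6 (/): stack=[13,1] mem=[0,0,0,0]
After op 7 (*): stack=[13] mem=[0,0,0,0]
After op 8 (pop): stack=[empty] mem=[0,0,0,0]
After op 9 (RCL M0): stack=[0] mem=[0,0,0,0]
After op 10 (STO M0): stack=[empty] mem=[0,0,0,0]
After op 11 (push 6): stack=[6] mem=[0,0,0,0]
After op 12 (dup): stack=[6,6] mem=[0,0,0,0]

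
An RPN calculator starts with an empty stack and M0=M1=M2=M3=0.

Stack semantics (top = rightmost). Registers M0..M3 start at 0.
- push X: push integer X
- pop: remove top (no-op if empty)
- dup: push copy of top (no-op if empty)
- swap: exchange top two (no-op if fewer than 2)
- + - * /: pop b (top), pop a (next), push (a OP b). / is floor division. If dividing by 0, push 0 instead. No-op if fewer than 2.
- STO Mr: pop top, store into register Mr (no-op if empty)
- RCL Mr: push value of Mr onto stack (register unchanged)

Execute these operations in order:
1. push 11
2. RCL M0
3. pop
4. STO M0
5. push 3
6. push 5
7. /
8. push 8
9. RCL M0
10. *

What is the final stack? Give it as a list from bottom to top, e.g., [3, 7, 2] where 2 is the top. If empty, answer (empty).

Answer: [0, 88]

Derivation:
After op 1 (push 11): stack=[11] mem=[0,0,0,0]
After op 2 (RCL M0): stack=[11,0] mem=[0,0,0,0]
After op 3 (pop): stack=[11] mem=[0,0,0,0]
After op 4 (STO M0): stack=[empty] mem=[11,0,0,0]
After op 5 (push 3): stack=[3] mem=[11,0,0,0]
After op 6 (push 5): stack=[3,5] mem=[11,0,0,0]
After op 7 (/): stack=[0] mem=[11,0,0,0]
After op 8 (push 8): stack=[0,8] mem=[11,0,0,0]
After op 9 (RCL M0): stack=[0,8,11] mem=[11,0,0,0]
After op 10 (*): stack=[0,88] mem=[11,0,0,0]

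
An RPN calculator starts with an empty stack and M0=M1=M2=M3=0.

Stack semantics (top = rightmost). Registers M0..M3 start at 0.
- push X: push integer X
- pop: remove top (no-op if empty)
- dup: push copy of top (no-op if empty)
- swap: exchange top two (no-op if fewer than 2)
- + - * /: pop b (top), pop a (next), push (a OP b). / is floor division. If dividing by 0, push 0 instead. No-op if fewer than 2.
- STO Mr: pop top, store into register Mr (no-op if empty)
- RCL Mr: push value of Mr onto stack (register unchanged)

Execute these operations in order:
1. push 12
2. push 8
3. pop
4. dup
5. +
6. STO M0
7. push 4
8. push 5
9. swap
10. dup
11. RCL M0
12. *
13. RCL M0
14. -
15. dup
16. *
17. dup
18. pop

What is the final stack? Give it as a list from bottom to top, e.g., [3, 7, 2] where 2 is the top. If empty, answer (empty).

After op 1 (push 12): stack=[12] mem=[0,0,0,0]
After op 2 (push 8): stack=[12,8] mem=[0,0,0,0]
After op 3 (pop): stack=[12] mem=[0,0,0,0]
After op 4 (dup): stack=[12,12] mem=[0,0,0,0]
After op 5 (+): stack=[24] mem=[0,0,0,0]
After op 6 (STO M0): stack=[empty] mem=[24,0,0,0]
After op 7 (push 4): stack=[4] mem=[24,0,0,0]
After op 8 (push 5): stack=[4,5] mem=[24,0,0,0]
After op 9 (swap): stack=[5,4] mem=[24,0,0,0]
After op 10 (dup): stack=[5,4,4] mem=[24,0,0,0]
After op 11 (RCL M0): stack=[5,4,4,24] mem=[24,0,0,0]
After op 12 (*): stack=[5,4,96] mem=[24,0,0,0]
After op 13 (RCL M0): stack=[5,4,96,24] mem=[24,0,0,0]
After op 14 (-): stack=[5,4,72] mem=[24,0,0,0]
After op 15 (dup): stack=[5,4,72,72] mem=[24,0,0,0]
After op 16 (*): stack=[5,4,5184] mem=[24,0,0,0]
After op 17 (dup): stack=[5,4,5184,5184] mem=[24,0,0,0]
After op 18 (pop): stack=[5,4,5184] mem=[24,0,0,0]

Answer: [5, 4, 5184]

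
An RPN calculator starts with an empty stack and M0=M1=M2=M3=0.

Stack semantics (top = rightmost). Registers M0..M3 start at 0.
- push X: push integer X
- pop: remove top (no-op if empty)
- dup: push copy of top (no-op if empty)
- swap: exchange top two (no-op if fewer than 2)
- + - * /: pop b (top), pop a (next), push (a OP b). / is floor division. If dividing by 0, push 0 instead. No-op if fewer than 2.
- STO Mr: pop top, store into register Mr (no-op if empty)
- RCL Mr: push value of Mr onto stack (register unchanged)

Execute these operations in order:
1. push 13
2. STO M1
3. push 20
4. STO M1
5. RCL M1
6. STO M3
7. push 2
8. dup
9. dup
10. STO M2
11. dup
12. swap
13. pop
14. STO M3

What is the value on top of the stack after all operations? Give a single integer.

After op 1 (push 13): stack=[13] mem=[0,0,0,0]
After op 2 (STO M1): stack=[empty] mem=[0,13,0,0]
After op 3 (push 20): stack=[20] mem=[0,13,0,0]
After op 4 (STO M1): stack=[empty] mem=[0,20,0,0]
After op 5 (RCL M1): stack=[20] mem=[0,20,0,0]
After op 6 (STO M3): stack=[empty] mem=[0,20,0,20]
After op 7 (push 2): stack=[2] mem=[0,20,0,20]
After op 8 (dup): stack=[2,2] mem=[0,20,0,20]
After op 9 (dup): stack=[2,2,2] mem=[0,20,0,20]
After op 10 (STO M2): stack=[2,2] mem=[0,20,2,20]
After op 11 (dup): stack=[2,2,2] mem=[0,20,2,20]
After op 12 (swap): stack=[2,2,2] mem=[0,20,2,20]
After op 13 (pop): stack=[2,2] mem=[0,20,2,20]
After op 14 (STO M3): stack=[2] mem=[0,20,2,2]

Answer: 2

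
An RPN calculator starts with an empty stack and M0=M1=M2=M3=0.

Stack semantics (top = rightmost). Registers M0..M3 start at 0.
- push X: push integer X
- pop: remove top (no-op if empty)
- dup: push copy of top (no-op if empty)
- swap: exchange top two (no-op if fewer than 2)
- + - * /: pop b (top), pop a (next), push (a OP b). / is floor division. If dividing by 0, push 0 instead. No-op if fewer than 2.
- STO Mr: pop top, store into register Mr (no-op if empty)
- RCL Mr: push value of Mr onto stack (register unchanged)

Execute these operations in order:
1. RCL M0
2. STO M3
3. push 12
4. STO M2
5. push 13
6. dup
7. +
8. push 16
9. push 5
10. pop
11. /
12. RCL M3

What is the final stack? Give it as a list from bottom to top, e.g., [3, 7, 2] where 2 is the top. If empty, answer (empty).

After op 1 (RCL M0): stack=[0] mem=[0,0,0,0]
After op 2 (STO M3): stack=[empty] mem=[0,0,0,0]
After op 3 (push 12): stack=[12] mem=[0,0,0,0]
After op 4 (STO M2): stack=[empty] mem=[0,0,12,0]
After op 5 (push 13): stack=[13] mem=[0,0,12,0]
After op 6 (dup): stack=[13,13] mem=[0,0,12,0]
After op 7 (+): stack=[26] mem=[0,0,12,0]
After op 8 (push 16): stack=[26,16] mem=[0,0,12,0]
After op 9 (push 5): stack=[26,16,5] mem=[0,0,12,0]
After op 10 (pop): stack=[26,16] mem=[0,0,12,0]
After op 11 (/): stack=[1] mem=[0,0,12,0]
After op 12 (RCL M3): stack=[1,0] mem=[0,0,12,0]

Answer: [1, 0]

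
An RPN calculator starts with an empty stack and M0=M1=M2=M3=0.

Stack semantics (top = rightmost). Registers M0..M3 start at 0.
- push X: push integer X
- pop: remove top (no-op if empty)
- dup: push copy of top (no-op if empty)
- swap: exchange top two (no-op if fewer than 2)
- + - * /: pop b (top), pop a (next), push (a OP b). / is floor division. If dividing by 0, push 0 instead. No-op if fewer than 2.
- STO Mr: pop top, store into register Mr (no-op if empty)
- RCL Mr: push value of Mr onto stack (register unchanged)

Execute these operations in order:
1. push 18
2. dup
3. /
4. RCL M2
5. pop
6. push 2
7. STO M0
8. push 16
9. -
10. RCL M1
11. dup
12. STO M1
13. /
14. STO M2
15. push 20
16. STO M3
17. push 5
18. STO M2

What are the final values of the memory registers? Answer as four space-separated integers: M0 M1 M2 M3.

Answer: 2 0 5 20

Derivation:
After op 1 (push 18): stack=[18] mem=[0,0,0,0]
After op 2 (dup): stack=[18,18] mem=[0,0,0,0]
After op 3 (/): stack=[1] mem=[0,0,0,0]
After op 4 (RCL M2): stack=[1,0] mem=[0,0,0,0]
After op 5 (pop): stack=[1] mem=[0,0,0,0]
After op 6 (push 2): stack=[1,2] mem=[0,0,0,0]
After op 7 (STO M0): stack=[1] mem=[2,0,0,0]
After op 8 (push 16): stack=[1,16] mem=[2,0,0,0]
After op 9 (-): stack=[-15] mem=[2,0,0,0]
After op 10 (RCL M1): stack=[-15,0] mem=[2,0,0,0]
After op 11 (dup): stack=[-15,0,0] mem=[2,0,0,0]
After op 12 (STO M1): stack=[-15,0] mem=[2,0,0,0]
After op 13 (/): stack=[0] mem=[2,0,0,0]
After op 14 (STO M2): stack=[empty] mem=[2,0,0,0]
After op 15 (push 20): stack=[20] mem=[2,0,0,0]
After op 16 (STO M3): stack=[empty] mem=[2,0,0,20]
After op 17 (push 5): stack=[5] mem=[2,0,0,20]
After op 18 (STO M2): stack=[empty] mem=[2,0,5,20]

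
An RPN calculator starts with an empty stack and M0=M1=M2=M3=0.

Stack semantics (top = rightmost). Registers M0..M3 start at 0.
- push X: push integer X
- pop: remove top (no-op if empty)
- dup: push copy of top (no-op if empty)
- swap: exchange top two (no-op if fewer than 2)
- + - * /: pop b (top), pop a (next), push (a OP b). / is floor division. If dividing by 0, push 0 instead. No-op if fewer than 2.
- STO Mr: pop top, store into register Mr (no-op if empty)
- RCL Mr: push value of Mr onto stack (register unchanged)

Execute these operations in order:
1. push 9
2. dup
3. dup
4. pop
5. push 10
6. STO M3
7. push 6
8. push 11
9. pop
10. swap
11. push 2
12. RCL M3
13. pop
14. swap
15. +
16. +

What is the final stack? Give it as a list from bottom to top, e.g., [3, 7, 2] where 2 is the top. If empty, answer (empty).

Answer: [9, 17]

Derivation:
After op 1 (push 9): stack=[9] mem=[0,0,0,0]
After op 2 (dup): stack=[9,9] mem=[0,0,0,0]
After op 3 (dup): stack=[9,9,9] mem=[0,0,0,0]
After op 4 (pop): stack=[9,9] mem=[0,0,0,0]
After op 5 (push 10): stack=[9,9,10] mem=[0,0,0,0]
After op 6 (STO M3): stack=[9,9] mem=[0,0,0,10]
After op 7 (push 6): stack=[9,9,6] mem=[0,0,0,10]
After op 8 (push 11): stack=[9,9,6,11] mem=[0,0,0,10]
After op 9 (pop): stack=[9,9,6] mem=[0,0,0,10]
After op 10 (swap): stack=[9,6,9] mem=[0,0,0,10]
After op 11 (push 2): stack=[9,6,9,2] mem=[0,0,0,10]
After op 12 (RCL M3): stack=[9,6,9,2,10] mem=[0,0,0,10]
After op 13 (pop): stack=[9,6,9,2] mem=[0,0,0,10]
After op 14 (swap): stack=[9,6,2,9] mem=[0,0,0,10]
After op 15 (+): stack=[9,6,11] mem=[0,0,0,10]
After op 16 (+): stack=[9,17] mem=[0,0,0,10]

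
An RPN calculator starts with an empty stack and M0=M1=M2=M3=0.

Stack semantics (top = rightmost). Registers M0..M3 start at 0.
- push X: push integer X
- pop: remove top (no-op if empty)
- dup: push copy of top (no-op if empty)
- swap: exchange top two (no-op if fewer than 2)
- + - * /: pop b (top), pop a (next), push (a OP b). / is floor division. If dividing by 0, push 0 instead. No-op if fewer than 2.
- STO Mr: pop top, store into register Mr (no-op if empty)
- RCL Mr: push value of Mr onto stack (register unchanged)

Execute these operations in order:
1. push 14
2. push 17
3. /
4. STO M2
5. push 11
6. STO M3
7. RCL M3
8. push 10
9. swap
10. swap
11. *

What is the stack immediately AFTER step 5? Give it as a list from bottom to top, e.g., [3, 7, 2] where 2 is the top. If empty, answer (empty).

After op 1 (push 14): stack=[14] mem=[0,0,0,0]
After op 2 (push 17): stack=[14,17] mem=[0,0,0,0]
After op 3 (/): stack=[0] mem=[0,0,0,0]
After op 4 (STO M2): stack=[empty] mem=[0,0,0,0]
After op 5 (push 11): stack=[11] mem=[0,0,0,0]

[11]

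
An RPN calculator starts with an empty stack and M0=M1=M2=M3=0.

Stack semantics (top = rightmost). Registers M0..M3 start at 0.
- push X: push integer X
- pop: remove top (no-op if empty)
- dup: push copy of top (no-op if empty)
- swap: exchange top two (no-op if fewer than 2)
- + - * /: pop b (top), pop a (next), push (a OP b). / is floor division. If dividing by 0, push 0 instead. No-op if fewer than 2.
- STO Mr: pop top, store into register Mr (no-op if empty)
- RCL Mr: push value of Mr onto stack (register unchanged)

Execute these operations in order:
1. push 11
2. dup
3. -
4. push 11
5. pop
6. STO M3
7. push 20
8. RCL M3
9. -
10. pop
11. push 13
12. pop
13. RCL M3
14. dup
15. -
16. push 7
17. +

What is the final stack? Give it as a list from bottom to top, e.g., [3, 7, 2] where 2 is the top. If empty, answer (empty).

Answer: [7]

Derivation:
After op 1 (push 11): stack=[11] mem=[0,0,0,0]
After op 2 (dup): stack=[11,11] mem=[0,0,0,0]
After op 3 (-): stack=[0] mem=[0,0,0,0]
After op 4 (push 11): stack=[0,11] mem=[0,0,0,0]
After op 5 (pop): stack=[0] mem=[0,0,0,0]
After op 6 (STO M3): stack=[empty] mem=[0,0,0,0]
After op 7 (push 20): stack=[20] mem=[0,0,0,0]
After op 8 (RCL M3): stack=[20,0] mem=[0,0,0,0]
After op 9 (-): stack=[20] mem=[0,0,0,0]
After op 10 (pop): stack=[empty] mem=[0,0,0,0]
After op 11 (push 13): stack=[13] mem=[0,0,0,0]
After op 12 (pop): stack=[empty] mem=[0,0,0,0]
After op 13 (RCL M3): stack=[0] mem=[0,0,0,0]
After op 14 (dup): stack=[0,0] mem=[0,0,0,0]
After op 15 (-): stack=[0] mem=[0,0,0,0]
After op 16 (push 7): stack=[0,7] mem=[0,0,0,0]
After op 17 (+): stack=[7] mem=[0,0,0,0]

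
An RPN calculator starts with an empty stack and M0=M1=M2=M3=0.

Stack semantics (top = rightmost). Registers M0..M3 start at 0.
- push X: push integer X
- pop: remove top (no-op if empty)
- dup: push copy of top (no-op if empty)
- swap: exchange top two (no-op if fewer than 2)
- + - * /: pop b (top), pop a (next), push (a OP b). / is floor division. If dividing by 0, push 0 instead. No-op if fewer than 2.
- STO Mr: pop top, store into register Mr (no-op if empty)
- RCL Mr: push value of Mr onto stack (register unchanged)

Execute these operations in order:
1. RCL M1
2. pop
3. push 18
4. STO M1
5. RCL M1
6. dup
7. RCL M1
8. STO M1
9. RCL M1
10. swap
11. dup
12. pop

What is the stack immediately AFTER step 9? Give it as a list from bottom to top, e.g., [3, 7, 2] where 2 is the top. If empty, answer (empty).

After op 1 (RCL M1): stack=[0] mem=[0,0,0,0]
After op 2 (pop): stack=[empty] mem=[0,0,0,0]
After op 3 (push 18): stack=[18] mem=[0,0,0,0]
After op 4 (STO M1): stack=[empty] mem=[0,18,0,0]
After op 5 (RCL M1): stack=[18] mem=[0,18,0,0]
After op 6 (dup): stack=[18,18] mem=[0,18,0,0]
After op 7 (RCL M1): stack=[18,18,18] mem=[0,18,0,0]
After op 8 (STO M1): stack=[18,18] mem=[0,18,0,0]
After op 9 (RCL M1): stack=[18,18,18] mem=[0,18,0,0]

[18, 18, 18]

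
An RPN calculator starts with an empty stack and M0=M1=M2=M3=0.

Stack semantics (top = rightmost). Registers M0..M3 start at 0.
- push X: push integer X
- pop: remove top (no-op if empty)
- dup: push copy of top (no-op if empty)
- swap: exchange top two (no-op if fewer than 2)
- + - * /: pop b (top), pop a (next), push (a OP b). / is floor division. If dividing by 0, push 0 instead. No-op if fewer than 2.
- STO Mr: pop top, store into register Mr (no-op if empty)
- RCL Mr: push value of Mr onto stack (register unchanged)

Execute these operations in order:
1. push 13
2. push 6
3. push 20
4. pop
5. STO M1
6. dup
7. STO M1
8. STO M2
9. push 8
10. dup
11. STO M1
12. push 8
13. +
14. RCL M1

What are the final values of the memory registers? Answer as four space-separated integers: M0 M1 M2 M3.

Answer: 0 8 13 0

Derivation:
After op 1 (push 13): stack=[13] mem=[0,0,0,0]
After op 2 (push 6): stack=[13,6] mem=[0,0,0,0]
After op 3 (push 20): stack=[13,6,20] mem=[0,0,0,0]
After op 4 (pop): stack=[13,6] mem=[0,0,0,0]
After op 5 (STO M1): stack=[13] mem=[0,6,0,0]
After op 6 (dup): stack=[13,13] mem=[0,6,0,0]
After op 7 (STO M1): stack=[13] mem=[0,13,0,0]
After op 8 (STO M2): stack=[empty] mem=[0,13,13,0]
After op 9 (push 8): stack=[8] mem=[0,13,13,0]
After op 10 (dup): stack=[8,8] mem=[0,13,13,0]
After op 11 (STO M1): stack=[8] mem=[0,8,13,0]
After op 12 (push 8): stack=[8,8] mem=[0,8,13,0]
After op 13 (+): stack=[16] mem=[0,8,13,0]
After op 14 (RCL M1): stack=[16,8] mem=[0,8,13,0]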